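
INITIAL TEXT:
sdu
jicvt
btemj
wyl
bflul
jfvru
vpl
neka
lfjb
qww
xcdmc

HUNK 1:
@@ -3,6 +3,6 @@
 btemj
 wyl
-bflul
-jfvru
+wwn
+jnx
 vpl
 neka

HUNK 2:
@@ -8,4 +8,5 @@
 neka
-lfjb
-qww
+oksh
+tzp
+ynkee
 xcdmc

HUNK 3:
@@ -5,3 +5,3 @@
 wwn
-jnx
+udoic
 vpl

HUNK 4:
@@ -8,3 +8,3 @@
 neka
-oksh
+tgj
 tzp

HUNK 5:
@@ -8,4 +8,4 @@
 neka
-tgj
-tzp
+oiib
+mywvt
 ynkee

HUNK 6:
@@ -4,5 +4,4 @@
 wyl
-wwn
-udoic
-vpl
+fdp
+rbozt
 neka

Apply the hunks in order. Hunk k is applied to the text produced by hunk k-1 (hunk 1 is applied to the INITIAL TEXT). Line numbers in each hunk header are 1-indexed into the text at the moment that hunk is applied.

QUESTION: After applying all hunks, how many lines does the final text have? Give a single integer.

Answer: 11

Derivation:
Hunk 1: at line 3 remove [bflul,jfvru] add [wwn,jnx] -> 11 lines: sdu jicvt btemj wyl wwn jnx vpl neka lfjb qww xcdmc
Hunk 2: at line 8 remove [lfjb,qww] add [oksh,tzp,ynkee] -> 12 lines: sdu jicvt btemj wyl wwn jnx vpl neka oksh tzp ynkee xcdmc
Hunk 3: at line 5 remove [jnx] add [udoic] -> 12 lines: sdu jicvt btemj wyl wwn udoic vpl neka oksh tzp ynkee xcdmc
Hunk 4: at line 8 remove [oksh] add [tgj] -> 12 lines: sdu jicvt btemj wyl wwn udoic vpl neka tgj tzp ynkee xcdmc
Hunk 5: at line 8 remove [tgj,tzp] add [oiib,mywvt] -> 12 lines: sdu jicvt btemj wyl wwn udoic vpl neka oiib mywvt ynkee xcdmc
Hunk 6: at line 4 remove [wwn,udoic,vpl] add [fdp,rbozt] -> 11 lines: sdu jicvt btemj wyl fdp rbozt neka oiib mywvt ynkee xcdmc
Final line count: 11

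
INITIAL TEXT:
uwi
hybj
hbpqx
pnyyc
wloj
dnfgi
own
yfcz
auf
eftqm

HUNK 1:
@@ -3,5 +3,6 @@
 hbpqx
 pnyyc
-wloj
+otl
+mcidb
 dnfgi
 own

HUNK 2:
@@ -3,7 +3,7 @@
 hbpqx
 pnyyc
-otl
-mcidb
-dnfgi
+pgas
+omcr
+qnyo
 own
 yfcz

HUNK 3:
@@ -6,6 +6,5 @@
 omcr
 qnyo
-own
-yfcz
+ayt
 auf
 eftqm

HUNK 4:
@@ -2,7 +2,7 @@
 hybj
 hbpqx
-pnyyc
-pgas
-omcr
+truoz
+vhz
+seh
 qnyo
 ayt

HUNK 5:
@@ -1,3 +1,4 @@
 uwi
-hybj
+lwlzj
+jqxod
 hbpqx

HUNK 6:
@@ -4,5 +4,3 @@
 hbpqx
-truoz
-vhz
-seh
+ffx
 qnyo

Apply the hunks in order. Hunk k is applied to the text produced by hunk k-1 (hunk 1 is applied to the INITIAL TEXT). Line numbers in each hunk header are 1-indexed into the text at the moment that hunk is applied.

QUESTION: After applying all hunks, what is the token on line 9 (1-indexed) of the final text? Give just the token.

Hunk 1: at line 3 remove [wloj] add [otl,mcidb] -> 11 lines: uwi hybj hbpqx pnyyc otl mcidb dnfgi own yfcz auf eftqm
Hunk 2: at line 3 remove [otl,mcidb,dnfgi] add [pgas,omcr,qnyo] -> 11 lines: uwi hybj hbpqx pnyyc pgas omcr qnyo own yfcz auf eftqm
Hunk 3: at line 6 remove [own,yfcz] add [ayt] -> 10 lines: uwi hybj hbpqx pnyyc pgas omcr qnyo ayt auf eftqm
Hunk 4: at line 2 remove [pnyyc,pgas,omcr] add [truoz,vhz,seh] -> 10 lines: uwi hybj hbpqx truoz vhz seh qnyo ayt auf eftqm
Hunk 5: at line 1 remove [hybj] add [lwlzj,jqxod] -> 11 lines: uwi lwlzj jqxod hbpqx truoz vhz seh qnyo ayt auf eftqm
Hunk 6: at line 4 remove [truoz,vhz,seh] add [ffx] -> 9 lines: uwi lwlzj jqxod hbpqx ffx qnyo ayt auf eftqm
Final line 9: eftqm

Answer: eftqm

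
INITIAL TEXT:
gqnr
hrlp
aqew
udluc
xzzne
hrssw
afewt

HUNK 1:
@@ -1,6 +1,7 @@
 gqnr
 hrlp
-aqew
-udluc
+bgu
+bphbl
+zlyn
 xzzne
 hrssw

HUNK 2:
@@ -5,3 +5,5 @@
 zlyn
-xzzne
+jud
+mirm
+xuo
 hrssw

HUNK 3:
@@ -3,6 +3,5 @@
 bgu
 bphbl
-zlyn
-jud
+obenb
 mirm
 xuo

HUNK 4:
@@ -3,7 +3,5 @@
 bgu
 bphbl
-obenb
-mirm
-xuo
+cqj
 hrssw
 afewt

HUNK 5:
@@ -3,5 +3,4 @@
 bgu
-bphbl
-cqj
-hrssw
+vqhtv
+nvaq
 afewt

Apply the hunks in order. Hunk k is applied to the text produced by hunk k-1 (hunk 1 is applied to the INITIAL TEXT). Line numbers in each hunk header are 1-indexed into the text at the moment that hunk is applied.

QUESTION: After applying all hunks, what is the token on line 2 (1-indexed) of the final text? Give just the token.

Hunk 1: at line 1 remove [aqew,udluc] add [bgu,bphbl,zlyn] -> 8 lines: gqnr hrlp bgu bphbl zlyn xzzne hrssw afewt
Hunk 2: at line 5 remove [xzzne] add [jud,mirm,xuo] -> 10 lines: gqnr hrlp bgu bphbl zlyn jud mirm xuo hrssw afewt
Hunk 3: at line 3 remove [zlyn,jud] add [obenb] -> 9 lines: gqnr hrlp bgu bphbl obenb mirm xuo hrssw afewt
Hunk 4: at line 3 remove [obenb,mirm,xuo] add [cqj] -> 7 lines: gqnr hrlp bgu bphbl cqj hrssw afewt
Hunk 5: at line 3 remove [bphbl,cqj,hrssw] add [vqhtv,nvaq] -> 6 lines: gqnr hrlp bgu vqhtv nvaq afewt
Final line 2: hrlp

Answer: hrlp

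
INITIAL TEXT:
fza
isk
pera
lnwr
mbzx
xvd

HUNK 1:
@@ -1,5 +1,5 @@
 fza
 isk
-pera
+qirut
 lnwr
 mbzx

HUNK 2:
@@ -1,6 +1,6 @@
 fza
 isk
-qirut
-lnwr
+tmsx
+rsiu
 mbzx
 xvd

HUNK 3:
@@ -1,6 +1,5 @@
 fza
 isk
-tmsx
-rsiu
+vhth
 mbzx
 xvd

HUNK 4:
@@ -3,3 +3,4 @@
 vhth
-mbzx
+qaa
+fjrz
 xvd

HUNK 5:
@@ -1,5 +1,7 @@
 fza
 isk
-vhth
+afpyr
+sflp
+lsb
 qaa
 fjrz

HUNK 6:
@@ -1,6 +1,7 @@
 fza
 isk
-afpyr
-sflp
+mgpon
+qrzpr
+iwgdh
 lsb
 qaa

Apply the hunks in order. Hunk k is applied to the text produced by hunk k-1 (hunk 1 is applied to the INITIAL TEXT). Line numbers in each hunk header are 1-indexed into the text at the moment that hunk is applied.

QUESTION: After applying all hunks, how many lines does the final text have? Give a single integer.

Answer: 9

Derivation:
Hunk 1: at line 1 remove [pera] add [qirut] -> 6 lines: fza isk qirut lnwr mbzx xvd
Hunk 2: at line 1 remove [qirut,lnwr] add [tmsx,rsiu] -> 6 lines: fza isk tmsx rsiu mbzx xvd
Hunk 3: at line 1 remove [tmsx,rsiu] add [vhth] -> 5 lines: fza isk vhth mbzx xvd
Hunk 4: at line 3 remove [mbzx] add [qaa,fjrz] -> 6 lines: fza isk vhth qaa fjrz xvd
Hunk 5: at line 1 remove [vhth] add [afpyr,sflp,lsb] -> 8 lines: fza isk afpyr sflp lsb qaa fjrz xvd
Hunk 6: at line 1 remove [afpyr,sflp] add [mgpon,qrzpr,iwgdh] -> 9 lines: fza isk mgpon qrzpr iwgdh lsb qaa fjrz xvd
Final line count: 9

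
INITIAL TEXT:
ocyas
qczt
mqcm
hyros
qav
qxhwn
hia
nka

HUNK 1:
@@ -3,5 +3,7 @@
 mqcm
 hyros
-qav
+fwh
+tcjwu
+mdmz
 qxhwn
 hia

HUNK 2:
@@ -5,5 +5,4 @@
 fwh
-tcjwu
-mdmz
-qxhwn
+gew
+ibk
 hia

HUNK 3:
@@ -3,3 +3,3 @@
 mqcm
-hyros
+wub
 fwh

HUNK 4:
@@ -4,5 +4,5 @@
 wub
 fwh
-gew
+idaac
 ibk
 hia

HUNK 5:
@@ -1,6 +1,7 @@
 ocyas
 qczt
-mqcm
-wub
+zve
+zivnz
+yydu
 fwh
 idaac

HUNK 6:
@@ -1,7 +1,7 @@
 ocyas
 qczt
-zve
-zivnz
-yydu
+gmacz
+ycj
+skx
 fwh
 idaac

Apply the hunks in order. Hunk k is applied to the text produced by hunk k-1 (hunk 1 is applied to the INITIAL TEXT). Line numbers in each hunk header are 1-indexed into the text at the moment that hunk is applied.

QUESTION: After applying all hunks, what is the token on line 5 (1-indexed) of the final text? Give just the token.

Hunk 1: at line 3 remove [qav] add [fwh,tcjwu,mdmz] -> 10 lines: ocyas qczt mqcm hyros fwh tcjwu mdmz qxhwn hia nka
Hunk 2: at line 5 remove [tcjwu,mdmz,qxhwn] add [gew,ibk] -> 9 lines: ocyas qczt mqcm hyros fwh gew ibk hia nka
Hunk 3: at line 3 remove [hyros] add [wub] -> 9 lines: ocyas qczt mqcm wub fwh gew ibk hia nka
Hunk 4: at line 4 remove [gew] add [idaac] -> 9 lines: ocyas qczt mqcm wub fwh idaac ibk hia nka
Hunk 5: at line 1 remove [mqcm,wub] add [zve,zivnz,yydu] -> 10 lines: ocyas qczt zve zivnz yydu fwh idaac ibk hia nka
Hunk 6: at line 1 remove [zve,zivnz,yydu] add [gmacz,ycj,skx] -> 10 lines: ocyas qczt gmacz ycj skx fwh idaac ibk hia nka
Final line 5: skx

Answer: skx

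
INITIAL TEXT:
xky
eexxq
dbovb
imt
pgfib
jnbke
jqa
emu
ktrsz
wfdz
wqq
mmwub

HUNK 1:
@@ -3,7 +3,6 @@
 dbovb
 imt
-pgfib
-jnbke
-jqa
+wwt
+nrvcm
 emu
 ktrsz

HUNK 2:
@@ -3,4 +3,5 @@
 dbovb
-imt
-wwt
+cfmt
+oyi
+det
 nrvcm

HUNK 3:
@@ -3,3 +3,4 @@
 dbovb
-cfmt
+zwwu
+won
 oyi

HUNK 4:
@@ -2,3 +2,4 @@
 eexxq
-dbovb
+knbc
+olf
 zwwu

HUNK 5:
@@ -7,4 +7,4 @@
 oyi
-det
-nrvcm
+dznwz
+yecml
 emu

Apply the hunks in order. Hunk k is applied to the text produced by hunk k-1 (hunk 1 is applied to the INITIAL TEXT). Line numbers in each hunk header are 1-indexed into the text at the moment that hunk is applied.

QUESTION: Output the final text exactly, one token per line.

Hunk 1: at line 3 remove [pgfib,jnbke,jqa] add [wwt,nrvcm] -> 11 lines: xky eexxq dbovb imt wwt nrvcm emu ktrsz wfdz wqq mmwub
Hunk 2: at line 3 remove [imt,wwt] add [cfmt,oyi,det] -> 12 lines: xky eexxq dbovb cfmt oyi det nrvcm emu ktrsz wfdz wqq mmwub
Hunk 3: at line 3 remove [cfmt] add [zwwu,won] -> 13 lines: xky eexxq dbovb zwwu won oyi det nrvcm emu ktrsz wfdz wqq mmwub
Hunk 4: at line 2 remove [dbovb] add [knbc,olf] -> 14 lines: xky eexxq knbc olf zwwu won oyi det nrvcm emu ktrsz wfdz wqq mmwub
Hunk 5: at line 7 remove [det,nrvcm] add [dznwz,yecml] -> 14 lines: xky eexxq knbc olf zwwu won oyi dznwz yecml emu ktrsz wfdz wqq mmwub

Answer: xky
eexxq
knbc
olf
zwwu
won
oyi
dznwz
yecml
emu
ktrsz
wfdz
wqq
mmwub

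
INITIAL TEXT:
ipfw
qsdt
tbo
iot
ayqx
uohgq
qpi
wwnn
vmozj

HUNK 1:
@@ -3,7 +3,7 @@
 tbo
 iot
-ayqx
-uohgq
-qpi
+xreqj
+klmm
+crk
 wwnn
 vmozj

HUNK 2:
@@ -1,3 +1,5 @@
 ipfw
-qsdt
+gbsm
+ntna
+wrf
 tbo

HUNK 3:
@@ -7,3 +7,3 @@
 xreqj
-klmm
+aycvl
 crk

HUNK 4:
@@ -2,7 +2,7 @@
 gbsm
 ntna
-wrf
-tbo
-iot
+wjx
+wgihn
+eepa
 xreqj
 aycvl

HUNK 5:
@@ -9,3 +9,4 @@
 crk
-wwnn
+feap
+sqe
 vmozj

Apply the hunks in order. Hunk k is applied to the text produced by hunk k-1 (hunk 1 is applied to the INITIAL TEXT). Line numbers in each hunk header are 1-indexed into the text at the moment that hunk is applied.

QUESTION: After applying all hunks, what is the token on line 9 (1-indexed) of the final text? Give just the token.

Hunk 1: at line 3 remove [ayqx,uohgq,qpi] add [xreqj,klmm,crk] -> 9 lines: ipfw qsdt tbo iot xreqj klmm crk wwnn vmozj
Hunk 2: at line 1 remove [qsdt] add [gbsm,ntna,wrf] -> 11 lines: ipfw gbsm ntna wrf tbo iot xreqj klmm crk wwnn vmozj
Hunk 3: at line 7 remove [klmm] add [aycvl] -> 11 lines: ipfw gbsm ntna wrf tbo iot xreqj aycvl crk wwnn vmozj
Hunk 4: at line 2 remove [wrf,tbo,iot] add [wjx,wgihn,eepa] -> 11 lines: ipfw gbsm ntna wjx wgihn eepa xreqj aycvl crk wwnn vmozj
Hunk 5: at line 9 remove [wwnn] add [feap,sqe] -> 12 lines: ipfw gbsm ntna wjx wgihn eepa xreqj aycvl crk feap sqe vmozj
Final line 9: crk

Answer: crk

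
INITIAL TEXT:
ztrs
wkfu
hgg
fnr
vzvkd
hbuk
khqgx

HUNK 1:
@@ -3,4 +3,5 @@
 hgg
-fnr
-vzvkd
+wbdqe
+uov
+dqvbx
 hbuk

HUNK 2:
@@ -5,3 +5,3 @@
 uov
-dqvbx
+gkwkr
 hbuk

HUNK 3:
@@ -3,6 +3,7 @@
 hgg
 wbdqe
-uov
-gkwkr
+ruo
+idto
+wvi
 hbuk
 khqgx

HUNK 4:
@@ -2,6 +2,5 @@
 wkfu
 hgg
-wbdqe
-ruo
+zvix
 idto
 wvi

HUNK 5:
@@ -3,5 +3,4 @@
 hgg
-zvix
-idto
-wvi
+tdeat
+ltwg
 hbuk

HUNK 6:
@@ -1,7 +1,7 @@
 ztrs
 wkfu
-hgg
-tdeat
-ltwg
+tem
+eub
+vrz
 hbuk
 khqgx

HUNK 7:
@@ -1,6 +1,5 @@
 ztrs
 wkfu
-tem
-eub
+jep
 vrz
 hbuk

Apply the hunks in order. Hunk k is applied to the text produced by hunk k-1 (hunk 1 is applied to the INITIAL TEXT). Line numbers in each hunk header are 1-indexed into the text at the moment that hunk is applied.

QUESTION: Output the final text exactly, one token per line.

Hunk 1: at line 3 remove [fnr,vzvkd] add [wbdqe,uov,dqvbx] -> 8 lines: ztrs wkfu hgg wbdqe uov dqvbx hbuk khqgx
Hunk 2: at line 5 remove [dqvbx] add [gkwkr] -> 8 lines: ztrs wkfu hgg wbdqe uov gkwkr hbuk khqgx
Hunk 3: at line 3 remove [uov,gkwkr] add [ruo,idto,wvi] -> 9 lines: ztrs wkfu hgg wbdqe ruo idto wvi hbuk khqgx
Hunk 4: at line 2 remove [wbdqe,ruo] add [zvix] -> 8 lines: ztrs wkfu hgg zvix idto wvi hbuk khqgx
Hunk 5: at line 3 remove [zvix,idto,wvi] add [tdeat,ltwg] -> 7 lines: ztrs wkfu hgg tdeat ltwg hbuk khqgx
Hunk 6: at line 1 remove [hgg,tdeat,ltwg] add [tem,eub,vrz] -> 7 lines: ztrs wkfu tem eub vrz hbuk khqgx
Hunk 7: at line 1 remove [tem,eub] add [jep] -> 6 lines: ztrs wkfu jep vrz hbuk khqgx

Answer: ztrs
wkfu
jep
vrz
hbuk
khqgx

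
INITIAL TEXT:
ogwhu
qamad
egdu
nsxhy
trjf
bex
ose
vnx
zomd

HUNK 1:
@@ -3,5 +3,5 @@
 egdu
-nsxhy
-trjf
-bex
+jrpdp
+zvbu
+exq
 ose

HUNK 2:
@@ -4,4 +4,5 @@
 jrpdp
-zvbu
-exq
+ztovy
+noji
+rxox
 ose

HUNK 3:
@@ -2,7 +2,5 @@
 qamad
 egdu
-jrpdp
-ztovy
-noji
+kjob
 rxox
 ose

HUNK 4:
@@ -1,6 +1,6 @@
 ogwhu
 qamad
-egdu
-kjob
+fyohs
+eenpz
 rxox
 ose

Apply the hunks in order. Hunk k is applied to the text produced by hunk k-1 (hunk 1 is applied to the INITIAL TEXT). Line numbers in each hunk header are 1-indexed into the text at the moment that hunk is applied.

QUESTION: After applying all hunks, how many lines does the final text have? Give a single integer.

Answer: 8

Derivation:
Hunk 1: at line 3 remove [nsxhy,trjf,bex] add [jrpdp,zvbu,exq] -> 9 lines: ogwhu qamad egdu jrpdp zvbu exq ose vnx zomd
Hunk 2: at line 4 remove [zvbu,exq] add [ztovy,noji,rxox] -> 10 lines: ogwhu qamad egdu jrpdp ztovy noji rxox ose vnx zomd
Hunk 3: at line 2 remove [jrpdp,ztovy,noji] add [kjob] -> 8 lines: ogwhu qamad egdu kjob rxox ose vnx zomd
Hunk 4: at line 1 remove [egdu,kjob] add [fyohs,eenpz] -> 8 lines: ogwhu qamad fyohs eenpz rxox ose vnx zomd
Final line count: 8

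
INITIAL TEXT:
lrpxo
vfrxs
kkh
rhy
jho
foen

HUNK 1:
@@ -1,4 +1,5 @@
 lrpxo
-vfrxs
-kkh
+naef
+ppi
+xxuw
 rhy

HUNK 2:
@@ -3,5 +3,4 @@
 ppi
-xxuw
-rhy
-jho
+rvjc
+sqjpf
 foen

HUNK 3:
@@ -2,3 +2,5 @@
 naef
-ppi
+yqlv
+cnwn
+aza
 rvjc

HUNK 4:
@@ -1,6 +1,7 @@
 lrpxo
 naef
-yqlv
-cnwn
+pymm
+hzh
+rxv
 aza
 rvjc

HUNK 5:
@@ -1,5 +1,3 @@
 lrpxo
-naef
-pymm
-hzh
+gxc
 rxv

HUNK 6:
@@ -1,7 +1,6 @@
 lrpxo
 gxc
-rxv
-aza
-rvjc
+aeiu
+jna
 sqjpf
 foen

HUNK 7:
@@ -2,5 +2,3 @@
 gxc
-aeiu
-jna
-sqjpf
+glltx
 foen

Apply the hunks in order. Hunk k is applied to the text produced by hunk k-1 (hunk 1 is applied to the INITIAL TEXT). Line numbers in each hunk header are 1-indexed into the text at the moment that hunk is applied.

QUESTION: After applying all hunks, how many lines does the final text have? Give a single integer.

Hunk 1: at line 1 remove [vfrxs,kkh] add [naef,ppi,xxuw] -> 7 lines: lrpxo naef ppi xxuw rhy jho foen
Hunk 2: at line 3 remove [xxuw,rhy,jho] add [rvjc,sqjpf] -> 6 lines: lrpxo naef ppi rvjc sqjpf foen
Hunk 3: at line 2 remove [ppi] add [yqlv,cnwn,aza] -> 8 lines: lrpxo naef yqlv cnwn aza rvjc sqjpf foen
Hunk 4: at line 1 remove [yqlv,cnwn] add [pymm,hzh,rxv] -> 9 lines: lrpxo naef pymm hzh rxv aza rvjc sqjpf foen
Hunk 5: at line 1 remove [naef,pymm,hzh] add [gxc] -> 7 lines: lrpxo gxc rxv aza rvjc sqjpf foen
Hunk 6: at line 1 remove [rxv,aza,rvjc] add [aeiu,jna] -> 6 lines: lrpxo gxc aeiu jna sqjpf foen
Hunk 7: at line 2 remove [aeiu,jna,sqjpf] add [glltx] -> 4 lines: lrpxo gxc glltx foen
Final line count: 4

Answer: 4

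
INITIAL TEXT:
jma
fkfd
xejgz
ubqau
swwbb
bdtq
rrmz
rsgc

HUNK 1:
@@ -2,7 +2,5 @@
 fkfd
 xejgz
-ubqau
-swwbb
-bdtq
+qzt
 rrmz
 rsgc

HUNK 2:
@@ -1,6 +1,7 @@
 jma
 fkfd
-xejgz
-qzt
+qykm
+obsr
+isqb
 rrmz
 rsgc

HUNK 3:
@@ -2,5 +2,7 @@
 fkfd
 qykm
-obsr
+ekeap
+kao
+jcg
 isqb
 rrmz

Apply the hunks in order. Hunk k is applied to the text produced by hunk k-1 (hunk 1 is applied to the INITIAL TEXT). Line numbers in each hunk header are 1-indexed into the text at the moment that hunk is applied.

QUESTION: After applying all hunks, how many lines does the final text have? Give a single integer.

Answer: 9

Derivation:
Hunk 1: at line 2 remove [ubqau,swwbb,bdtq] add [qzt] -> 6 lines: jma fkfd xejgz qzt rrmz rsgc
Hunk 2: at line 1 remove [xejgz,qzt] add [qykm,obsr,isqb] -> 7 lines: jma fkfd qykm obsr isqb rrmz rsgc
Hunk 3: at line 2 remove [obsr] add [ekeap,kao,jcg] -> 9 lines: jma fkfd qykm ekeap kao jcg isqb rrmz rsgc
Final line count: 9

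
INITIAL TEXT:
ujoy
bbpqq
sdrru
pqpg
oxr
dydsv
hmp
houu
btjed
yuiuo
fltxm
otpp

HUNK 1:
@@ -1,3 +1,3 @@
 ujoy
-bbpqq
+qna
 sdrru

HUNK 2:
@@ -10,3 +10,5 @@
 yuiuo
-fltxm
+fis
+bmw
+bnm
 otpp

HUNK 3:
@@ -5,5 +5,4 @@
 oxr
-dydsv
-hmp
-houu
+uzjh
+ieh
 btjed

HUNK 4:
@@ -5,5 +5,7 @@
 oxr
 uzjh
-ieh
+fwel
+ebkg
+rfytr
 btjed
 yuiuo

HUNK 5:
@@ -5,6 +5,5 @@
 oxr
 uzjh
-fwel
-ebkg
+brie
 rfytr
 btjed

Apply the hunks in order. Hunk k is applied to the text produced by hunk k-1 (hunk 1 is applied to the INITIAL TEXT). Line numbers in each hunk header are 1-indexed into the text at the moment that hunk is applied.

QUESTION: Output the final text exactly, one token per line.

Answer: ujoy
qna
sdrru
pqpg
oxr
uzjh
brie
rfytr
btjed
yuiuo
fis
bmw
bnm
otpp

Derivation:
Hunk 1: at line 1 remove [bbpqq] add [qna] -> 12 lines: ujoy qna sdrru pqpg oxr dydsv hmp houu btjed yuiuo fltxm otpp
Hunk 2: at line 10 remove [fltxm] add [fis,bmw,bnm] -> 14 lines: ujoy qna sdrru pqpg oxr dydsv hmp houu btjed yuiuo fis bmw bnm otpp
Hunk 3: at line 5 remove [dydsv,hmp,houu] add [uzjh,ieh] -> 13 lines: ujoy qna sdrru pqpg oxr uzjh ieh btjed yuiuo fis bmw bnm otpp
Hunk 4: at line 5 remove [ieh] add [fwel,ebkg,rfytr] -> 15 lines: ujoy qna sdrru pqpg oxr uzjh fwel ebkg rfytr btjed yuiuo fis bmw bnm otpp
Hunk 5: at line 5 remove [fwel,ebkg] add [brie] -> 14 lines: ujoy qna sdrru pqpg oxr uzjh brie rfytr btjed yuiuo fis bmw bnm otpp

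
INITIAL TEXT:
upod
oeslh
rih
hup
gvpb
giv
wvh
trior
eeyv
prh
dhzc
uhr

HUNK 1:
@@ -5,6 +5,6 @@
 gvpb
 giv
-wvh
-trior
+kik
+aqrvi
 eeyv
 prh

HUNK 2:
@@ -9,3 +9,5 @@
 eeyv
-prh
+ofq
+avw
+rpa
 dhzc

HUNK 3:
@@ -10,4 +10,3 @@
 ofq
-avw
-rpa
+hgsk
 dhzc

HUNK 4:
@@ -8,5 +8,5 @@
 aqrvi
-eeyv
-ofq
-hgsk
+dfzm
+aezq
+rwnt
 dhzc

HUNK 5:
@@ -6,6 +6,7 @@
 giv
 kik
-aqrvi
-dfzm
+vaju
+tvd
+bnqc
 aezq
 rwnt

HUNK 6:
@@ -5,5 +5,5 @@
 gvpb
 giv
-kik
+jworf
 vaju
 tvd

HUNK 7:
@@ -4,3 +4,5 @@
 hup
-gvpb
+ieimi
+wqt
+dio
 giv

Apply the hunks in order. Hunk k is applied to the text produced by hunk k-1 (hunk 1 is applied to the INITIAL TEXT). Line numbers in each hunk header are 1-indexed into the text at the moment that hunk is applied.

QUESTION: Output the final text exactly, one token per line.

Answer: upod
oeslh
rih
hup
ieimi
wqt
dio
giv
jworf
vaju
tvd
bnqc
aezq
rwnt
dhzc
uhr

Derivation:
Hunk 1: at line 5 remove [wvh,trior] add [kik,aqrvi] -> 12 lines: upod oeslh rih hup gvpb giv kik aqrvi eeyv prh dhzc uhr
Hunk 2: at line 9 remove [prh] add [ofq,avw,rpa] -> 14 lines: upod oeslh rih hup gvpb giv kik aqrvi eeyv ofq avw rpa dhzc uhr
Hunk 3: at line 10 remove [avw,rpa] add [hgsk] -> 13 lines: upod oeslh rih hup gvpb giv kik aqrvi eeyv ofq hgsk dhzc uhr
Hunk 4: at line 8 remove [eeyv,ofq,hgsk] add [dfzm,aezq,rwnt] -> 13 lines: upod oeslh rih hup gvpb giv kik aqrvi dfzm aezq rwnt dhzc uhr
Hunk 5: at line 6 remove [aqrvi,dfzm] add [vaju,tvd,bnqc] -> 14 lines: upod oeslh rih hup gvpb giv kik vaju tvd bnqc aezq rwnt dhzc uhr
Hunk 6: at line 5 remove [kik] add [jworf] -> 14 lines: upod oeslh rih hup gvpb giv jworf vaju tvd bnqc aezq rwnt dhzc uhr
Hunk 7: at line 4 remove [gvpb] add [ieimi,wqt,dio] -> 16 lines: upod oeslh rih hup ieimi wqt dio giv jworf vaju tvd bnqc aezq rwnt dhzc uhr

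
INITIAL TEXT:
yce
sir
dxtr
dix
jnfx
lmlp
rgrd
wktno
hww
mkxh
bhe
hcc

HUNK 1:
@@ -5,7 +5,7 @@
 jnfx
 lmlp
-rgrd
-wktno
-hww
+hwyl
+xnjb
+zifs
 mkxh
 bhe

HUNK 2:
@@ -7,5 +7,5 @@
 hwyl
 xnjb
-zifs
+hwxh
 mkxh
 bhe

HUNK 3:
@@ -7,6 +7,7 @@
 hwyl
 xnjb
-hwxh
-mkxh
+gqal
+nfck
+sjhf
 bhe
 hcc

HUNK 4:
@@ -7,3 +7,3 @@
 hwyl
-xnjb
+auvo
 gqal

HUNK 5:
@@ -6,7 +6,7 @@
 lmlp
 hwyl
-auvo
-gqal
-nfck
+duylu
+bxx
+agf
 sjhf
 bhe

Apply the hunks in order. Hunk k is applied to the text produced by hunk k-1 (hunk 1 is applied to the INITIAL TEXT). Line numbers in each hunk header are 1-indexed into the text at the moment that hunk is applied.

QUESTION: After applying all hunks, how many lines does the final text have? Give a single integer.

Hunk 1: at line 5 remove [rgrd,wktno,hww] add [hwyl,xnjb,zifs] -> 12 lines: yce sir dxtr dix jnfx lmlp hwyl xnjb zifs mkxh bhe hcc
Hunk 2: at line 7 remove [zifs] add [hwxh] -> 12 lines: yce sir dxtr dix jnfx lmlp hwyl xnjb hwxh mkxh bhe hcc
Hunk 3: at line 7 remove [hwxh,mkxh] add [gqal,nfck,sjhf] -> 13 lines: yce sir dxtr dix jnfx lmlp hwyl xnjb gqal nfck sjhf bhe hcc
Hunk 4: at line 7 remove [xnjb] add [auvo] -> 13 lines: yce sir dxtr dix jnfx lmlp hwyl auvo gqal nfck sjhf bhe hcc
Hunk 5: at line 6 remove [auvo,gqal,nfck] add [duylu,bxx,agf] -> 13 lines: yce sir dxtr dix jnfx lmlp hwyl duylu bxx agf sjhf bhe hcc
Final line count: 13

Answer: 13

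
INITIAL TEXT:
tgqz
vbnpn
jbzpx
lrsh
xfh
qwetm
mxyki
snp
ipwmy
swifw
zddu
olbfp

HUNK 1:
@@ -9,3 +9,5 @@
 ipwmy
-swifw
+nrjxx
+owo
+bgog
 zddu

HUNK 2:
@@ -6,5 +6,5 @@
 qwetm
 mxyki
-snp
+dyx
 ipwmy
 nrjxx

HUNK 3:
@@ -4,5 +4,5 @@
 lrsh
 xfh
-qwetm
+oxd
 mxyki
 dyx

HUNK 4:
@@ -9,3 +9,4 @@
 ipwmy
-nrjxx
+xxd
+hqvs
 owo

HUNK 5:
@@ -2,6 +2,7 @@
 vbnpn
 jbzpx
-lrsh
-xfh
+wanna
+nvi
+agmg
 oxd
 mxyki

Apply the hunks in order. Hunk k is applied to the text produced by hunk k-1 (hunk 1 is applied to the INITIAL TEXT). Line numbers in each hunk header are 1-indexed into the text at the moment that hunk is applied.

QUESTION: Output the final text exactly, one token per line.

Answer: tgqz
vbnpn
jbzpx
wanna
nvi
agmg
oxd
mxyki
dyx
ipwmy
xxd
hqvs
owo
bgog
zddu
olbfp

Derivation:
Hunk 1: at line 9 remove [swifw] add [nrjxx,owo,bgog] -> 14 lines: tgqz vbnpn jbzpx lrsh xfh qwetm mxyki snp ipwmy nrjxx owo bgog zddu olbfp
Hunk 2: at line 6 remove [snp] add [dyx] -> 14 lines: tgqz vbnpn jbzpx lrsh xfh qwetm mxyki dyx ipwmy nrjxx owo bgog zddu olbfp
Hunk 3: at line 4 remove [qwetm] add [oxd] -> 14 lines: tgqz vbnpn jbzpx lrsh xfh oxd mxyki dyx ipwmy nrjxx owo bgog zddu olbfp
Hunk 4: at line 9 remove [nrjxx] add [xxd,hqvs] -> 15 lines: tgqz vbnpn jbzpx lrsh xfh oxd mxyki dyx ipwmy xxd hqvs owo bgog zddu olbfp
Hunk 5: at line 2 remove [lrsh,xfh] add [wanna,nvi,agmg] -> 16 lines: tgqz vbnpn jbzpx wanna nvi agmg oxd mxyki dyx ipwmy xxd hqvs owo bgog zddu olbfp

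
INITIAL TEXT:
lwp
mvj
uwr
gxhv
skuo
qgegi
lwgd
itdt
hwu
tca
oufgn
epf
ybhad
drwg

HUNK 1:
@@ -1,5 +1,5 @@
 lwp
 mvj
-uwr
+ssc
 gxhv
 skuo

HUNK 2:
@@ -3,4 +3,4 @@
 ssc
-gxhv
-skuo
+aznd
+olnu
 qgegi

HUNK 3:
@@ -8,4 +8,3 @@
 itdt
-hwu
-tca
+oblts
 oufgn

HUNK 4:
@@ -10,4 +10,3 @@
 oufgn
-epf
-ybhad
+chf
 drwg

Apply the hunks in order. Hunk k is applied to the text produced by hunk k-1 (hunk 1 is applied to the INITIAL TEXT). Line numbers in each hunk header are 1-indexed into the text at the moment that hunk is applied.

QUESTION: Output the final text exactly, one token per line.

Hunk 1: at line 1 remove [uwr] add [ssc] -> 14 lines: lwp mvj ssc gxhv skuo qgegi lwgd itdt hwu tca oufgn epf ybhad drwg
Hunk 2: at line 3 remove [gxhv,skuo] add [aznd,olnu] -> 14 lines: lwp mvj ssc aznd olnu qgegi lwgd itdt hwu tca oufgn epf ybhad drwg
Hunk 3: at line 8 remove [hwu,tca] add [oblts] -> 13 lines: lwp mvj ssc aznd olnu qgegi lwgd itdt oblts oufgn epf ybhad drwg
Hunk 4: at line 10 remove [epf,ybhad] add [chf] -> 12 lines: lwp mvj ssc aznd olnu qgegi lwgd itdt oblts oufgn chf drwg

Answer: lwp
mvj
ssc
aznd
olnu
qgegi
lwgd
itdt
oblts
oufgn
chf
drwg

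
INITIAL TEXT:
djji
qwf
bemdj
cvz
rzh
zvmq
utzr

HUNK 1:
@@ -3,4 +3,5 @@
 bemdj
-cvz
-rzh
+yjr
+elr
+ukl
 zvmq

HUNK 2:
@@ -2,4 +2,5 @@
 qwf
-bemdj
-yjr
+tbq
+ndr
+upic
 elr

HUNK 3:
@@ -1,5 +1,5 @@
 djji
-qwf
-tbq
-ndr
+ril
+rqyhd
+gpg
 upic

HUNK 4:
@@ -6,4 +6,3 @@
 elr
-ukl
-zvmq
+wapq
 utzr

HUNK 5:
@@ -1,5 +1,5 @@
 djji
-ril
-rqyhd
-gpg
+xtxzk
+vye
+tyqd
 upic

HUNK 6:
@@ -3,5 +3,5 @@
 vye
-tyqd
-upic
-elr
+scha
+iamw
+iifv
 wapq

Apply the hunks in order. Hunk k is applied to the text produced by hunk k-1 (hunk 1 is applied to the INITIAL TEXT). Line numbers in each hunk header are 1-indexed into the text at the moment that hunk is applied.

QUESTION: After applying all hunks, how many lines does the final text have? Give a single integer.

Answer: 8

Derivation:
Hunk 1: at line 3 remove [cvz,rzh] add [yjr,elr,ukl] -> 8 lines: djji qwf bemdj yjr elr ukl zvmq utzr
Hunk 2: at line 2 remove [bemdj,yjr] add [tbq,ndr,upic] -> 9 lines: djji qwf tbq ndr upic elr ukl zvmq utzr
Hunk 3: at line 1 remove [qwf,tbq,ndr] add [ril,rqyhd,gpg] -> 9 lines: djji ril rqyhd gpg upic elr ukl zvmq utzr
Hunk 4: at line 6 remove [ukl,zvmq] add [wapq] -> 8 lines: djji ril rqyhd gpg upic elr wapq utzr
Hunk 5: at line 1 remove [ril,rqyhd,gpg] add [xtxzk,vye,tyqd] -> 8 lines: djji xtxzk vye tyqd upic elr wapq utzr
Hunk 6: at line 3 remove [tyqd,upic,elr] add [scha,iamw,iifv] -> 8 lines: djji xtxzk vye scha iamw iifv wapq utzr
Final line count: 8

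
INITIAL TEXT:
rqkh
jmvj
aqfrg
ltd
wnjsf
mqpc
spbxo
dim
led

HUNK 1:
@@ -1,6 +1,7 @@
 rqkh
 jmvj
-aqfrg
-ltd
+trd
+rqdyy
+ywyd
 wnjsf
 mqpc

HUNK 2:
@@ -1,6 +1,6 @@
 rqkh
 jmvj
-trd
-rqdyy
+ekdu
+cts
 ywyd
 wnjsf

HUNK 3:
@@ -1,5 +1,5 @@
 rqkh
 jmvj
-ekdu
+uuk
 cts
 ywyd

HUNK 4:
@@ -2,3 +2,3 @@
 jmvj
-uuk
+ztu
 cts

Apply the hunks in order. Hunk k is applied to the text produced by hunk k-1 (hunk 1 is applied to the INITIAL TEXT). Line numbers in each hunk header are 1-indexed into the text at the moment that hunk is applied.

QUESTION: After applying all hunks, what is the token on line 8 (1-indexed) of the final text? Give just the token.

Answer: spbxo

Derivation:
Hunk 1: at line 1 remove [aqfrg,ltd] add [trd,rqdyy,ywyd] -> 10 lines: rqkh jmvj trd rqdyy ywyd wnjsf mqpc spbxo dim led
Hunk 2: at line 1 remove [trd,rqdyy] add [ekdu,cts] -> 10 lines: rqkh jmvj ekdu cts ywyd wnjsf mqpc spbxo dim led
Hunk 3: at line 1 remove [ekdu] add [uuk] -> 10 lines: rqkh jmvj uuk cts ywyd wnjsf mqpc spbxo dim led
Hunk 4: at line 2 remove [uuk] add [ztu] -> 10 lines: rqkh jmvj ztu cts ywyd wnjsf mqpc spbxo dim led
Final line 8: spbxo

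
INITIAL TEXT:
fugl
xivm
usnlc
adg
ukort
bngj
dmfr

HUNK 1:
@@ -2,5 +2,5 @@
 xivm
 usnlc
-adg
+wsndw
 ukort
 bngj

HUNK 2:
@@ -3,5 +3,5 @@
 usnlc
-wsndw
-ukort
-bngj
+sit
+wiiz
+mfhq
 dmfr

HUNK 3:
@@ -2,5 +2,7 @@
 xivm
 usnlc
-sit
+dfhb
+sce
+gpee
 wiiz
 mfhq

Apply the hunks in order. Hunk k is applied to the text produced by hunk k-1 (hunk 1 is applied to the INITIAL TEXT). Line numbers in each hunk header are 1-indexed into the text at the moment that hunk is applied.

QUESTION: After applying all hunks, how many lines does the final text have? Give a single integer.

Hunk 1: at line 2 remove [adg] add [wsndw] -> 7 lines: fugl xivm usnlc wsndw ukort bngj dmfr
Hunk 2: at line 3 remove [wsndw,ukort,bngj] add [sit,wiiz,mfhq] -> 7 lines: fugl xivm usnlc sit wiiz mfhq dmfr
Hunk 3: at line 2 remove [sit] add [dfhb,sce,gpee] -> 9 lines: fugl xivm usnlc dfhb sce gpee wiiz mfhq dmfr
Final line count: 9

Answer: 9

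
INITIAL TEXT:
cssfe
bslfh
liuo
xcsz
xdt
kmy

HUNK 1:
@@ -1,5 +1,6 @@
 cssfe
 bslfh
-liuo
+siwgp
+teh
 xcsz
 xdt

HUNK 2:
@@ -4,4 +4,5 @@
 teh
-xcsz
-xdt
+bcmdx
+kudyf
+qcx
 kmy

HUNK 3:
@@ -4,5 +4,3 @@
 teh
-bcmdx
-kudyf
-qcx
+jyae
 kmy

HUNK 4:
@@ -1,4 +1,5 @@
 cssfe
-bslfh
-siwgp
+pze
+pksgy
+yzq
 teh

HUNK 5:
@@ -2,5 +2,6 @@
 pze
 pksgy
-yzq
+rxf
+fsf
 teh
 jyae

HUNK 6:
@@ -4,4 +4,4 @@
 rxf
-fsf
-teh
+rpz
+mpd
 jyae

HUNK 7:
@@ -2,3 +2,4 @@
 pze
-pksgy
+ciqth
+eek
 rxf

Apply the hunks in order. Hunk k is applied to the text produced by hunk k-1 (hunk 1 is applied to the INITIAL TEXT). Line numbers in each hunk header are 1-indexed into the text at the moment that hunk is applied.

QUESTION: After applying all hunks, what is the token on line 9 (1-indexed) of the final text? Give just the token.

Answer: kmy

Derivation:
Hunk 1: at line 1 remove [liuo] add [siwgp,teh] -> 7 lines: cssfe bslfh siwgp teh xcsz xdt kmy
Hunk 2: at line 4 remove [xcsz,xdt] add [bcmdx,kudyf,qcx] -> 8 lines: cssfe bslfh siwgp teh bcmdx kudyf qcx kmy
Hunk 3: at line 4 remove [bcmdx,kudyf,qcx] add [jyae] -> 6 lines: cssfe bslfh siwgp teh jyae kmy
Hunk 4: at line 1 remove [bslfh,siwgp] add [pze,pksgy,yzq] -> 7 lines: cssfe pze pksgy yzq teh jyae kmy
Hunk 5: at line 2 remove [yzq] add [rxf,fsf] -> 8 lines: cssfe pze pksgy rxf fsf teh jyae kmy
Hunk 6: at line 4 remove [fsf,teh] add [rpz,mpd] -> 8 lines: cssfe pze pksgy rxf rpz mpd jyae kmy
Hunk 7: at line 2 remove [pksgy] add [ciqth,eek] -> 9 lines: cssfe pze ciqth eek rxf rpz mpd jyae kmy
Final line 9: kmy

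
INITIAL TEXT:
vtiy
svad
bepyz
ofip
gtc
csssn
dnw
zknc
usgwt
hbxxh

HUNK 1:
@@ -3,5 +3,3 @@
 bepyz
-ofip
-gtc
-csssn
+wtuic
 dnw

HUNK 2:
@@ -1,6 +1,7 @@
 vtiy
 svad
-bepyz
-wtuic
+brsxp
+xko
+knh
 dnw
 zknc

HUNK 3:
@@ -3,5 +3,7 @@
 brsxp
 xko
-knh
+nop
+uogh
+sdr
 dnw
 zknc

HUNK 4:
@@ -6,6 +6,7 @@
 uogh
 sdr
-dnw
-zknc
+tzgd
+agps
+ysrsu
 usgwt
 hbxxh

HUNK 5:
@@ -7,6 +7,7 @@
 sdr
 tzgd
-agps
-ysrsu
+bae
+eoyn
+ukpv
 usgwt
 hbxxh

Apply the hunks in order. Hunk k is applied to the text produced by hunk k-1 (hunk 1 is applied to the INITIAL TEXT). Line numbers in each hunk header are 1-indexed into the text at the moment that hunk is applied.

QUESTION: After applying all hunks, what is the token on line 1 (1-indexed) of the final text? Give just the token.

Hunk 1: at line 3 remove [ofip,gtc,csssn] add [wtuic] -> 8 lines: vtiy svad bepyz wtuic dnw zknc usgwt hbxxh
Hunk 2: at line 1 remove [bepyz,wtuic] add [brsxp,xko,knh] -> 9 lines: vtiy svad brsxp xko knh dnw zknc usgwt hbxxh
Hunk 3: at line 3 remove [knh] add [nop,uogh,sdr] -> 11 lines: vtiy svad brsxp xko nop uogh sdr dnw zknc usgwt hbxxh
Hunk 4: at line 6 remove [dnw,zknc] add [tzgd,agps,ysrsu] -> 12 lines: vtiy svad brsxp xko nop uogh sdr tzgd agps ysrsu usgwt hbxxh
Hunk 5: at line 7 remove [agps,ysrsu] add [bae,eoyn,ukpv] -> 13 lines: vtiy svad brsxp xko nop uogh sdr tzgd bae eoyn ukpv usgwt hbxxh
Final line 1: vtiy

Answer: vtiy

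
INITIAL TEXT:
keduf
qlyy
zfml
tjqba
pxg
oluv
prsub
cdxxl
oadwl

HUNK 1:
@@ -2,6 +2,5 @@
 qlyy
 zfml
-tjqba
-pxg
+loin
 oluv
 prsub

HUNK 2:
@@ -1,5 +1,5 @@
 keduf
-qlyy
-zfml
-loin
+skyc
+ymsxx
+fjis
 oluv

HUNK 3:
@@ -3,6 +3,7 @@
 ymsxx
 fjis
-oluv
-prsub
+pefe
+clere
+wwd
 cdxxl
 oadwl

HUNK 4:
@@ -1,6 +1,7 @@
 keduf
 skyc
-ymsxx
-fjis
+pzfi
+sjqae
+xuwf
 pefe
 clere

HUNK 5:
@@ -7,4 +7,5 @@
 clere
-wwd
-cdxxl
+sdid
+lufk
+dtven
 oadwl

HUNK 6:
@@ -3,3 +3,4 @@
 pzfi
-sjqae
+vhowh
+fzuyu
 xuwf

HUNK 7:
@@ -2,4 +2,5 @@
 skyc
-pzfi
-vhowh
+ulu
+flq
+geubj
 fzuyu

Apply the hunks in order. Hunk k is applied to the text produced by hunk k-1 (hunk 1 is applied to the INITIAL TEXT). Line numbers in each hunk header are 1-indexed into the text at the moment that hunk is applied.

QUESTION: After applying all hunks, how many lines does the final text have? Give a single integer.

Answer: 13

Derivation:
Hunk 1: at line 2 remove [tjqba,pxg] add [loin] -> 8 lines: keduf qlyy zfml loin oluv prsub cdxxl oadwl
Hunk 2: at line 1 remove [qlyy,zfml,loin] add [skyc,ymsxx,fjis] -> 8 lines: keduf skyc ymsxx fjis oluv prsub cdxxl oadwl
Hunk 3: at line 3 remove [oluv,prsub] add [pefe,clere,wwd] -> 9 lines: keduf skyc ymsxx fjis pefe clere wwd cdxxl oadwl
Hunk 4: at line 1 remove [ymsxx,fjis] add [pzfi,sjqae,xuwf] -> 10 lines: keduf skyc pzfi sjqae xuwf pefe clere wwd cdxxl oadwl
Hunk 5: at line 7 remove [wwd,cdxxl] add [sdid,lufk,dtven] -> 11 lines: keduf skyc pzfi sjqae xuwf pefe clere sdid lufk dtven oadwl
Hunk 6: at line 3 remove [sjqae] add [vhowh,fzuyu] -> 12 lines: keduf skyc pzfi vhowh fzuyu xuwf pefe clere sdid lufk dtven oadwl
Hunk 7: at line 2 remove [pzfi,vhowh] add [ulu,flq,geubj] -> 13 lines: keduf skyc ulu flq geubj fzuyu xuwf pefe clere sdid lufk dtven oadwl
Final line count: 13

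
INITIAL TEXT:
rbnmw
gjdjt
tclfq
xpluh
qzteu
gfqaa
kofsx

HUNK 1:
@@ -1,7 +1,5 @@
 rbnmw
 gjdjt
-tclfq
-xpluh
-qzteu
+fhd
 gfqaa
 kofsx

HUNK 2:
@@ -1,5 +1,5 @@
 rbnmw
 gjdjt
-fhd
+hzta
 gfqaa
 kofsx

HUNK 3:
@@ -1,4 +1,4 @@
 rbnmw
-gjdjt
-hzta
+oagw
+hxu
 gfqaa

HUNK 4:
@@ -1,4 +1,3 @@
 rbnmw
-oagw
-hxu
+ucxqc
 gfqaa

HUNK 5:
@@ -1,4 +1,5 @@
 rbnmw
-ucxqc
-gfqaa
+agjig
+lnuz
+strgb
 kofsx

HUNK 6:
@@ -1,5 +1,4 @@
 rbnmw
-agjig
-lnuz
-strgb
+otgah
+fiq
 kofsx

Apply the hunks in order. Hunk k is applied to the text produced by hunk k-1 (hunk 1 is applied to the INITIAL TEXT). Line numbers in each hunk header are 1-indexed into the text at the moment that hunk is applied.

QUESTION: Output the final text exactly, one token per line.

Answer: rbnmw
otgah
fiq
kofsx

Derivation:
Hunk 1: at line 1 remove [tclfq,xpluh,qzteu] add [fhd] -> 5 lines: rbnmw gjdjt fhd gfqaa kofsx
Hunk 2: at line 1 remove [fhd] add [hzta] -> 5 lines: rbnmw gjdjt hzta gfqaa kofsx
Hunk 3: at line 1 remove [gjdjt,hzta] add [oagw,hxu] -> 5 lines: rbnmw oagw hxu gfqaa kofsx
Hunk 4: at line 1 remove [oagw,hxu] add [ucxqc] -> 4 lines: rbnmw ucxqc gfqaa kofsx
Hunk 5: at line 1 remove [ucxqc,gfqaa] add [agjig,lnuz,strgb] -> 5 lines: rbnmw agjig lnuz strgb kofsx
Hunk 6: at line 1 remove [agjig,lnuz,strgb] add [otgah,fiq] -> 4 lines: rbnmw otgah fiq kofsx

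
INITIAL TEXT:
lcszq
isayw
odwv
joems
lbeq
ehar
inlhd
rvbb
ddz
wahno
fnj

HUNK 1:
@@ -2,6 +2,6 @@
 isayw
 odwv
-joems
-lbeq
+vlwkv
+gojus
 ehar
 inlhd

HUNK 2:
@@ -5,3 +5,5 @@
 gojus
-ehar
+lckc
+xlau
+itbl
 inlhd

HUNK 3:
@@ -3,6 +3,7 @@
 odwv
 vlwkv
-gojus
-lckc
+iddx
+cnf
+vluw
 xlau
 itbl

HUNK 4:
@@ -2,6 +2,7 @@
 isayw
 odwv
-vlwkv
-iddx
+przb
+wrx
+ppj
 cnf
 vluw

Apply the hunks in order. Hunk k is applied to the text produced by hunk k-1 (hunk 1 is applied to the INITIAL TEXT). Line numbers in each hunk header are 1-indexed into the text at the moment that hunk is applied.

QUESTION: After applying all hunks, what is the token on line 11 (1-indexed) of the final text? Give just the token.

Hunk 1: at line 2 remove [joems,lbeq] add [vlwkv,gojus] -> 11 lines: lcszq isayw odwv vlwkv gojus ehar inlhd rvbb ddz wahno fnj
Hunk 2: at line 5 remove [ehar] add [lckc,xlau,itbl] -> 13 lines: lcszq isayw odwv vlwkv gojus lckc xlau itbl inlhd rvbb ddz wahno fnj
Hunk 3: at line 3 remove [gojus,lckc] add [iddx,cnf,vluw] -> 14 lines: lcszq isayw odwv vlwkv iddx cnf vluw xlau itbl inlhd rvbb ddz wahno fnj
Hunk 4: at line 2 remove [vlwkv,iddx] add [przb,wrx,ppj] -> 15 lines: lcszq isayw odwv przb wrx ppj cnf vluw xlau itbl inlhd rvbb ddz wahno fnj
Final line 11: inlhd

Answer: inlhd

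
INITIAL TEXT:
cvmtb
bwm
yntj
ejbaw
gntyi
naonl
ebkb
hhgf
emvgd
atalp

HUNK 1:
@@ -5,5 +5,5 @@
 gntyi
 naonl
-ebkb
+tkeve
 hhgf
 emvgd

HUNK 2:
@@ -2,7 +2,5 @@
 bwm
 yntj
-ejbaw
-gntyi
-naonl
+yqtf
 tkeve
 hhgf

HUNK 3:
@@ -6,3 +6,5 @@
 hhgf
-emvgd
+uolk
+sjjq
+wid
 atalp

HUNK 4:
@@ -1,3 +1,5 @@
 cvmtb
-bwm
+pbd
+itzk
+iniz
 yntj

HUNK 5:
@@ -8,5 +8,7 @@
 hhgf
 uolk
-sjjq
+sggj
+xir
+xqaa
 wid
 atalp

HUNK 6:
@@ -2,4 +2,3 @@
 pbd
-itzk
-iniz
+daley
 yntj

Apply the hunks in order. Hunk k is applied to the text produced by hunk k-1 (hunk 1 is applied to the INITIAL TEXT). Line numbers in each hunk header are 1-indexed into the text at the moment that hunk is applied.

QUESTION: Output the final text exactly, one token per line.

Hunk 1: at line 5 remove [ebkb] add [tkeve] -> 10 lines: cvmtb bwm yntj ejbaw gntyi naonl tkeve hhgf emvgd atalp
Hunk 2: at line 2 remove [ejbaw,gntyi,naonl] add [yqtf] -> 8 lines: cvmtb bwm yntj yqtf tkeve hhgf emvgd atalp
Hunk 3: at line 6 remove [emvgd] add [uolk,sjjq,wid] -> 10 lines: cvmtb bwm yntj yqtf tkeve hhgf uolk sjjq wid atalp
Hunk 4: at line 1 remove [bwm] add [pbd,itzk,iniz] -> 12 lines: cvmtb pbd itzk iniz yntj yqtf tkeve hhgf uolk sjjq wid atalp
Hunk 5: at line 8 remove [sjjq] add [sggj,xir,xqaa] -> 14 lines: cvmtb pbd itzk iniz yntj yqtf tkeve hhgf uolk sggj xir xqaa wid atalp
Hunk 6: at line 2 remove [itzk,iniz] add [daley] -> 13 lines: cvmtb pbd daley yntj yqtf tkeve hhgf uolk sggj xir xqaa wid atalp

Answer: cvmtb
pbd
daley
yntj
yqtf
tkeve
hhgf
uolk
sggj
xir
xqaa
wid
atalp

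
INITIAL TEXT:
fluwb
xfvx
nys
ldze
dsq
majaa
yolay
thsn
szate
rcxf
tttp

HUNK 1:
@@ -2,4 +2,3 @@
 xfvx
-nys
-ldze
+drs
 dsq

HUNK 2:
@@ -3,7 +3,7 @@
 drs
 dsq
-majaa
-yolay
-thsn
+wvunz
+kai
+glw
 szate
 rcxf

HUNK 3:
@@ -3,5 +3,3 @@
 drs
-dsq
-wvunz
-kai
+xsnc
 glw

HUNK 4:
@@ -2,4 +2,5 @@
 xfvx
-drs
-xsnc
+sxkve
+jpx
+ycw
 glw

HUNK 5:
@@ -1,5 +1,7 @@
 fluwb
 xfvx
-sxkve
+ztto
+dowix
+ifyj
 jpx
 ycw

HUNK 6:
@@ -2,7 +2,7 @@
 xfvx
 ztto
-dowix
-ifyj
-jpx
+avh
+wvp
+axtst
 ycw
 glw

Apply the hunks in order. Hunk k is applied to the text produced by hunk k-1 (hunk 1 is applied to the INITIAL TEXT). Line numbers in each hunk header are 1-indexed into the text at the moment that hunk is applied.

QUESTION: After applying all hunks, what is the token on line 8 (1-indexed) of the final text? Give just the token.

Hunk 1: at line 2 remove [nys,ldze] add [drs] -> 10 lines: fluwb xfvx drs dsq majaa yolay thsn szate rcxf tttp
Hunk 2: at line 3 remove [majaa,yolay,thsn] add [wvunz,kai,glw] -> 10 lines: fluwb xfvx drs dsq wvunz kai glw szate rcxf tttp
Hunk 3: at line 3 remove [dsq,wvunz,kai] add [xsnc] -> 8 lines: fluwb xfvx drs xsnc glw szate rcxf tttp
Hunk 4: at line 2 remove [drs,xsnc] add [sxkve,jpx,ycw] -> 9 lines: fluwb xfvx sxkve jpx ycw glw szate rcxf tttp
Hunk 5: at line 1 remove [sxkve] add [ztto,dowix,ifyj] -> 11 lines: fluwb xfvx ztto dowix ifyj jpx ycw glw szate rcxf tttp
Hunk 6: at line 2 remove [dowix,ifyj,jpx] add [avh,wvp,axtst] -> 11 lines: fluwb xfvx ztto avh wvp axtst ycw glw szate rcxf tttp
Final line 8: glw

Answer: glw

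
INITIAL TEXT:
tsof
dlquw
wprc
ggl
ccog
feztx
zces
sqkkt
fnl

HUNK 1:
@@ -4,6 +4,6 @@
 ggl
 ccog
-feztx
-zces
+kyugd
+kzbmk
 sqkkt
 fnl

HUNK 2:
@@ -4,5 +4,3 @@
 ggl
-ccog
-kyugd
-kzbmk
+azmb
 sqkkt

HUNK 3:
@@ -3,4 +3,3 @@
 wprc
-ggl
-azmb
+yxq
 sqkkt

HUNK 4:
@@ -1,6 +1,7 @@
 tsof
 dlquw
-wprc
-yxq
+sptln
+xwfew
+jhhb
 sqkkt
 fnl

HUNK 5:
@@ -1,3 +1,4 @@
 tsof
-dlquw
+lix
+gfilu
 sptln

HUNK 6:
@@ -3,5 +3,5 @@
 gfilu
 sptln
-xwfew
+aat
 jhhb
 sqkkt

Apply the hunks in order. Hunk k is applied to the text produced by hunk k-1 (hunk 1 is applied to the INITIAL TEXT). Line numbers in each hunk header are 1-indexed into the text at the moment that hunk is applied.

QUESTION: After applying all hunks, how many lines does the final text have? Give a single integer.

Answer: 8

Derivation:
Hunk 1: at line 4 remove [feztx,zces] add [kyugd,kzbmk] -> 9 lines: tsof dlquw wprc ggl ccog kyugd kzbmk sqkkt fnl
Hunk 2: at line 4 remove [ccog,kyugd,kzbmk] add [azmb] -> 7 lines: tsof dlquw wprc ggl azmb sqkkt fnl
Hunk 3: at line 3 remove [ggl,azmb] add [yxq] -> 6 lines: tsof dlquw wprc yxq sqkkt fnl
Hunk 4: at line 1 remove [wprc,yxq] add [sptln,xwfew,jhhb] -> 7 lines: tsof dlquw sptln xwfew jhhb sqkkt fnl
Hunk 5: at line 1 remove [dlquw] add [lix,gfilu] -> 8 lines: tsof lix gfilu sptln xwfew jhhb sqkkt fnl
Hunk 6: at line 3 remove [xwfew] add [aat] -> 8 lines: tsof lix gfilu sptln aat jhhb sqkkt fnl
Final line count: 8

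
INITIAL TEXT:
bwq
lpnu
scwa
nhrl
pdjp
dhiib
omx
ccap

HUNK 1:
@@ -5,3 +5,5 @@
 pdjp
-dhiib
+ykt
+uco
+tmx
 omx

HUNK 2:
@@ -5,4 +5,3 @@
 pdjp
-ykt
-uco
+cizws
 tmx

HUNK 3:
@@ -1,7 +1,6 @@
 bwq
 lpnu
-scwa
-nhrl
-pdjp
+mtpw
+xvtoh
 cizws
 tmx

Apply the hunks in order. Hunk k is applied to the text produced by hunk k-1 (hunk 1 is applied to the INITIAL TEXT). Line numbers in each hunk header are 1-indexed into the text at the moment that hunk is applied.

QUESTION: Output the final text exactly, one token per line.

Hunk 1: at line 5 remove [dhiib] add [ykt,uco,tmx] -> 10 lines: bwq lpnu scwa nhrl pdjp ykt uco tmx omx ccap
Hunk 2: at line 5 remove [ykt,uco] add [cizws] -> 9 lines: bwq lpnu scwa nhrl pdjp cizws tmx omx ccap
Hunk 3: at line 1 remove [scwa,nhrl,pdjp] add [mtpw,xvtoh] -> 8 lines: bwq lpnu mtpw xvtoh cizws tmx omx ccap

Answer: bwq
lpnu
mtpw
xvtoh
cizws
tmx
omx
ccap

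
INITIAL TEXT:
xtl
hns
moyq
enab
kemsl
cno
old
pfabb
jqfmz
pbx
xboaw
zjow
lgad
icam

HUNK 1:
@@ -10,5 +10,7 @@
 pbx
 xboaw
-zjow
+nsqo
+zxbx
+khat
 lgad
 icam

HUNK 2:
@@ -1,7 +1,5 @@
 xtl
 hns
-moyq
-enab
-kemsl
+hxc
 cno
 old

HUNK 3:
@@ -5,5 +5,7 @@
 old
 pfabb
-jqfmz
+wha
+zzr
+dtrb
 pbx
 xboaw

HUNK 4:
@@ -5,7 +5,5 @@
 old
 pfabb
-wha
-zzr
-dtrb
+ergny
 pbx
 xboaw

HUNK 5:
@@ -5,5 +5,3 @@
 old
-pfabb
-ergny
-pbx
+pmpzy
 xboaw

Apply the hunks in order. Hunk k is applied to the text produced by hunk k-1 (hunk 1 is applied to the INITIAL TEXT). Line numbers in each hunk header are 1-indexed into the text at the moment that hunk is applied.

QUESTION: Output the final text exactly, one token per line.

Answer: xtl
hns
hxc
cno
old
pmpzy
xboaw
nsqo
zxbx
khat
lgad
icam

Derivation:
Hunk 1: at line 10 remove [zjow] add [nsqo,zxbx,khat] -> 16 lines: xtl hns moyq enab kemsl cno old pfabb jqfmz pbx xboaw nsqo zxbx khat lgad icam
Hunk 2: at line 1 remove [moyq,enab,kemsl] add [hxc] -> 14 lines: xtl hns hxc cno old pfabb jqfmz pbx xboaw nsqo zxbx khat lgad icam
Hunk 3: at line 5 remove [jqfmz] add [wha,zzr,dtrb] -> 16 lines: xtl hns hxc cno old pfabb wha zzr dtrb pbx xboaw nsqo zxbx khat lgad icam
Hunk 4: at line 5 remove [wha,zzr,dtrb] add [ergny] -> 14 lines: xtl hns hxc cno old pfabb ergny pbx xboaw nsqo zxbx khat lgad icam
Hunk 5: at line 5 remove [pfabb,ergny,pbx] add [pmpzy] -> 12 lines: xtl hns hxc cno old pmpzy xboaw nsqo zxbx khat lgad icam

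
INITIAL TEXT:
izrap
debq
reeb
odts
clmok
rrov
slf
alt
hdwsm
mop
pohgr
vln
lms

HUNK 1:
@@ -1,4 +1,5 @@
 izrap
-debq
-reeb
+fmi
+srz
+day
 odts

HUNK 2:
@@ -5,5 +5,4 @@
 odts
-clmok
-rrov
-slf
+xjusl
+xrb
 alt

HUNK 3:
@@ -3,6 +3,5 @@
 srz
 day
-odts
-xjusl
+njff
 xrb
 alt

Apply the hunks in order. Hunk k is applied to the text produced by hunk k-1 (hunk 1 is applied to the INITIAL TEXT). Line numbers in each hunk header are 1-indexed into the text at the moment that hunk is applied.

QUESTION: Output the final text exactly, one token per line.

Answer: izrap
fmi
srz
day
njff
xrb
alt
hdwsm
mop
pohgr
vln
lms

Derivation:
Hunk 1: at line 1 remove [debq,reeb] add [fmi,srz,day] -> 14 lines: izrap fmi srz day odts clmok rrov slf alt hdwsm mop pohgr vln lms
Hunk 2: at line 5 remove [clmok,rrov,slf] add [xjusl,xrb] -> 13 lines: izrap fmi srz day odts xjusl xrb alt hdwsm mop pohgr vln lms
Hunk 3: at line 3 remove [odts,xjusl] add [njff] -> 12 lines: izrap fmi srz day njff xrb alt hdwsm mop pohgr vln lms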